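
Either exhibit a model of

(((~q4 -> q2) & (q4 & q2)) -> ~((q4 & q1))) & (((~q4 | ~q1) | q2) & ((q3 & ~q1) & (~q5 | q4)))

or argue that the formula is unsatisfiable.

q1 = False, q2 = False, q3 = True, q4 = True, q5 = False

  ((~q4 -> q2) & (q4 & q2)) -> ~((q4 & q1)) = True
    (~q4 -> q2) & (q4 & q2) = False
      ~q4 -> q2 = True
        ~q4 = False
      q4 & q2 = False
    ~((q4 & q1)) = True
      q4 & q1 = False
  ((~q4 | ~q1) | q2) & ((q3 & ~q1) & (~q5 | q4)) = True
    (~q4 | ~q1) | q2 = True
      ~q4 | ~q1 = True
        ~q4 = False
        ~q1 = True
    (q3 & ~q1) & (~q5 | q4) = True
      q3 & ~q1 = True
        ~q1 = True
      ~q5 | q4 = True
        ~q5 = True
Both conjuncts True, so the formula holds.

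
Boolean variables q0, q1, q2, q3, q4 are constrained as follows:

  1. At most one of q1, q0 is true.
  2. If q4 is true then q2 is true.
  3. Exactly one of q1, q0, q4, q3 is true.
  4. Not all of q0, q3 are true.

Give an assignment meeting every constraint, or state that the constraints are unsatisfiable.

q0 = False, q1 = True, q2 = True, q3 = False, q4 = False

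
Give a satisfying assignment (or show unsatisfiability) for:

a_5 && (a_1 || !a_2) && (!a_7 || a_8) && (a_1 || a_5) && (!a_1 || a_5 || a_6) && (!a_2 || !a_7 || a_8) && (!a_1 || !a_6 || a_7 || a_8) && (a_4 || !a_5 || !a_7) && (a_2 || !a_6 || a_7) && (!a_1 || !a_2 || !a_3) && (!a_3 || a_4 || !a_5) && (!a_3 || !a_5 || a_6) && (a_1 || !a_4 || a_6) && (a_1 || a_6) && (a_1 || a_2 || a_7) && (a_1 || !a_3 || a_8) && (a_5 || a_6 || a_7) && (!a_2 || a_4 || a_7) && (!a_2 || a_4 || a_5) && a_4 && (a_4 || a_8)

a_1: True, a_2: False, a_3: False, a_4: True, a_5: True, a_6: False, a_7: False, a_8: True

Unit clause (a_5) forces a_5 = True.
Unit clause (a_4) forces a_4 = True.
Set a_1 = True.
Set a_2 = False.
Set a_3 = False.
Set a_6 = False.
Set a_7 = False.
Set a_8 = True.
All clauses satisfied.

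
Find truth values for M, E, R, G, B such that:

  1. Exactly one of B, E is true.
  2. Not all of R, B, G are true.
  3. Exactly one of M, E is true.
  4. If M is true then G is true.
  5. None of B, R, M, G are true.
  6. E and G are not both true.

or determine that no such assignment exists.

M = False; E = True; R = False; G = False; B = False

  (1) {B, E}: 1 true — exactly one ✓
  (2) {R, B, G}: 0/3 true — not all ✓
  (3) {M, E}: 1 true — exactly one ✓
  (4) M=F ⇒ G: vacuous ✓
  (5) {B, R, M, G}: 0 true — none ✓
  (6) E=T, G=F — not both ✓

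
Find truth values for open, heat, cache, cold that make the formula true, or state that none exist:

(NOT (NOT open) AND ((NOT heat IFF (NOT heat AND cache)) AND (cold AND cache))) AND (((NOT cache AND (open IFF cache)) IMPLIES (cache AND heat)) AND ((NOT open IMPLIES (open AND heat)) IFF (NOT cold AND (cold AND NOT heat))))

Case cache = True: the formula simplifies to (NOT (NOT open) AND ((NOT heat IFF NOT heat) AND cold)) AND ((NOT open IMPLIES (open AND heat)) IFF (NOT cold AND (cold AND NOT heat))).
  open = True: simplifies to ((NOT heat IFF NOT heat) AND cold) AND (NOT cold AND (cold AND NOT heat)).
    cold = True: the conjunct NOT cold is False.
    cold = False: the conjunct cold is False.
  open = False: the conjunct NOT (NOT open) becomes NOT (NOT False) = False.
Case cache = False: the conjunct cache is False.
Both cases fail — unsatisfiable.

Unsatisfiable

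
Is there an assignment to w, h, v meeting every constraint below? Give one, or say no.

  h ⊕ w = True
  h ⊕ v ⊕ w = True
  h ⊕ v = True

w: False, h: True, v: False

h ⊕ w = T ⊕ F = True ✓
h ⊕ v ⊕ w = T ⊕ F ⊕ F = True ✓
h ⊕ v = T ⊕ F = True ✓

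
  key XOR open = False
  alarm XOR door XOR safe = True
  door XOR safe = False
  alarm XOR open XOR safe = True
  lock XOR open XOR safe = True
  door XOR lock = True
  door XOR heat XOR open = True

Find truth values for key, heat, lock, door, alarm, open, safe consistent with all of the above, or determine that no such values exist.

key = False; heat = True; lock = True; door = False; alarm = True; open = False; safe = False

key XOR open = F XOR F = False ✓
alarm XOR door XOR safe = T XOR F XOR F = True ✓
door XOR safe = F XOR F = False ✓
alarm XOR open XOR safe = T XOR F XOR F = True ✓
lock XOR open XOR safe = T XOR F XOR F = True ✓
door XOR lock = F XOR T = True ✓
door XOR heat XOR open = F XOR T XOR F = True ✓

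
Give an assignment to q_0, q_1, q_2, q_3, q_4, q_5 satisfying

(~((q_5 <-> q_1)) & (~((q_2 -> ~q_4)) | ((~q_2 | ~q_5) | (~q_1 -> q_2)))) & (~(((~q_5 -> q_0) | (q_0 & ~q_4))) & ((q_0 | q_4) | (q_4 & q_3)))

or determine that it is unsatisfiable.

q_0: False, q_1: True, q_2: False, q_3: True, q_4: True, q_5: False

  ~((q_5 <-> q_1)) & (~((q_2 -> ~q_4)) | ((~q_2 | ~q_5) | (~q_1 -> q_2))) = True
    ~((q_5 <-> q_1)) = True
      q_5 <-> q_1 = False
    ~((q_2 -> ~q_4)) | ((~q_2 | ~q_5) | (~q_1 -> q_2)) = True
      ~((q_2 -> ~q_4)) = False
        q_2 -> ~q_4 = True
          ~q_4 = False
      (~q_2 | ~q_5) | (~q_1 -> q_2) = True
        ~q_2 | ~q_5 = True
          ~q_2 = True
          ~q_5 = True
        ~q_1 -> q_2 = True
          ~q_1 = False
  ~(((~q_5 -> q_0) | (q_0 & ~q_4))) & ((q_0 | q_4) | (q_4 & q_3)) = True
    ~(((~q_5 -> q_0) | (q_0 & ~q_4))) = True
      (~q_5 -> q_0) | (q_0 & ~q_4) = False
        ~q_5 -> q_0 = False
          ~q_5 = True
        q_0 & ~q_4 = False
          ~q_4 = False
    (q_0 | q_4) | (q_4 & q_3) = True
      q_0 | q_4 = True
      q_4 & q_3 = True
Both conjuncts True, so the formula holds.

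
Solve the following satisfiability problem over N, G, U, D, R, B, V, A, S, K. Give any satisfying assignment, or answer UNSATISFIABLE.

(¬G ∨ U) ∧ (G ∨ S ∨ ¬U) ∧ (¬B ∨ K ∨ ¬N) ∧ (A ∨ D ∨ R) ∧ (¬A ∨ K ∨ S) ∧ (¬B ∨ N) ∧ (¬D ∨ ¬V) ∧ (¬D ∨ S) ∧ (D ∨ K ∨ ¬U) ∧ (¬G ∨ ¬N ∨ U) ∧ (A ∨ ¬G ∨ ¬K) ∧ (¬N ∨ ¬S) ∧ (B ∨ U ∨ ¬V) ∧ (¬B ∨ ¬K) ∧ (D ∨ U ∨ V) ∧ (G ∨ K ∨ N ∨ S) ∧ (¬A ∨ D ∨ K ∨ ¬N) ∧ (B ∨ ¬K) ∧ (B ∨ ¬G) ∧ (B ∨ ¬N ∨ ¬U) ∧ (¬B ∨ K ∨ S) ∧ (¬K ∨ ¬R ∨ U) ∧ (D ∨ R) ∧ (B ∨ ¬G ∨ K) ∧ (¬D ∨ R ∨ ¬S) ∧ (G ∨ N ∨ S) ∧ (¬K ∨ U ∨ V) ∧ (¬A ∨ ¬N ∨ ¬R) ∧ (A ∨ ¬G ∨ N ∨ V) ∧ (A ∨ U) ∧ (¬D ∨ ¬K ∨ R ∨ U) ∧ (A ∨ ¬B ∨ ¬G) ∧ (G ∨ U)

Set N = False.
  then (¬B ∨ N) forces B = False.
  then (B ∨ ¬K) forces K = False.
  then (B ∨ ¬G) forces G = False.
  then (G ∨ N ∨ S) forces S = True.
  then (G ∨ U) forces U = True.
  then (D ∨ K ∨ ¬U) forces D = True.
  then (¬D ∨ R ∨ ¬S) forces R = True.
  then (¬D ∨ ¬V) forces V = False.
Set A = False.
All clauses satisfied.

N = False, G = False, U = True, D = True, R = True, B = False, V = False, A = False, S = True, K = False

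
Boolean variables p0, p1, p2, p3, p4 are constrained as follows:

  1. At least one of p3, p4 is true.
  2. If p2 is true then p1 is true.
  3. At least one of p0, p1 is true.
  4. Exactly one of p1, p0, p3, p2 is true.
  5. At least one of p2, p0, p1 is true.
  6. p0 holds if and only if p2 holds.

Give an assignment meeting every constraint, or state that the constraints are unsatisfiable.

p0 = False; p1 = True; p2 = False; p3 = False; p4 = True

  (1) {p3, p4}: 1 true — at least one ✓
  (2) p2=F ⇒ p1: vacuous ✓
  (3) {p0, p1}: 1 true — at least one ✓
  (4) {p1, p0, p3, p2}: 1 true — exactly one ✓
  (5) {p2, p0, p1}: 1 true — at least one ✓
  (6) p0=F, p2=F — same ✓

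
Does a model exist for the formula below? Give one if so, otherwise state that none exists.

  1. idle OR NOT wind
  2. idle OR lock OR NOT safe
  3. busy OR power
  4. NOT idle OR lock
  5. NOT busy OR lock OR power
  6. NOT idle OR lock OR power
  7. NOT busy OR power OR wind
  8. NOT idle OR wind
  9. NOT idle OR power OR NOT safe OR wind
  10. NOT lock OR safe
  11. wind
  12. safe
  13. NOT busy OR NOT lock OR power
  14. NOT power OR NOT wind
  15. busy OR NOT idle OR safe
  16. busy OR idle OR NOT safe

Case power = True:
  (wind) forces wind = True.
  Clause (NOT power OR NOT wind) is falsified — contradiction.
Case power = False:
  (busy OR power) forces busy = True.
  (NOT busy OR lock OR power) forces lock = True.
  Clause (NOT busy OR NOT lock OR power) is falsified — contradiction.
Both cases fail, so the formula is unsatisfiable.

No satisfying assignment exists.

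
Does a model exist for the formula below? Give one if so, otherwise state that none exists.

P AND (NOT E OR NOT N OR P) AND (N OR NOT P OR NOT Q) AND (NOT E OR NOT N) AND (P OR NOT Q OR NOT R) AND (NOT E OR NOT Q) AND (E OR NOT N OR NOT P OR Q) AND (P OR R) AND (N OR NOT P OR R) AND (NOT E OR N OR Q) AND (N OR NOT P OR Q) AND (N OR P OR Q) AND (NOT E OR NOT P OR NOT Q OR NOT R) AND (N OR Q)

Q = True; R = False; N = True; E = False; P = True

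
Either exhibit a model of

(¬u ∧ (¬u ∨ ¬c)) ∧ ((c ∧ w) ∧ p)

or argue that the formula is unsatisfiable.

u = False, w = True, c = True, p = True

  ¬u ∧ (¬u ∨ ¬c) = True
    ¬u = True
    ¬u ∨ ¬c = True
      ¬u = True
      ¬c = False
  (c ∧ w) ∧ p = True
    c ∧ w = True
Both conjuncts True, so the formula holds.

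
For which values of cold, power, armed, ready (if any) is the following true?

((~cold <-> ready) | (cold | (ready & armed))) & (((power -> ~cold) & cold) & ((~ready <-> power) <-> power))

cold: True; power: False; armed: False; ready: False

  (~cold <-> ready) | (cold | (ready & armed)) = True
    ~cold <-> ready = True
      ~cold = False
    cold | (ready & armed) = True
      ready & armed = False
  ((power -> ~cold) & cold) & ((~ready <-> power) <-> power) = True
    (power -> ~cold) & cold = True
      power -> ~cold = True
        ~cold = False
    (~ready <-> power) <-> power = True
      ~ready <-> power = False
        ~ready = True
Both conjuncts True, so the formula holds.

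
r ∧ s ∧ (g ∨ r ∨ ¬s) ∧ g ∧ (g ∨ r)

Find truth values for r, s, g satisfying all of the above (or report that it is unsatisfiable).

Unit clause (r) forces r = True.
Unit clause (s) forces s = True.
Unit clause (g) forces g = True.
Check each clause:
  (r): r holds.
  (s): s holds.
  (g ∨ r ∨ ¬s): g holds.
  (g): g holds.
  (g ∨ r): g holds.
All clauses satisfied.

r: True, s: True, g: True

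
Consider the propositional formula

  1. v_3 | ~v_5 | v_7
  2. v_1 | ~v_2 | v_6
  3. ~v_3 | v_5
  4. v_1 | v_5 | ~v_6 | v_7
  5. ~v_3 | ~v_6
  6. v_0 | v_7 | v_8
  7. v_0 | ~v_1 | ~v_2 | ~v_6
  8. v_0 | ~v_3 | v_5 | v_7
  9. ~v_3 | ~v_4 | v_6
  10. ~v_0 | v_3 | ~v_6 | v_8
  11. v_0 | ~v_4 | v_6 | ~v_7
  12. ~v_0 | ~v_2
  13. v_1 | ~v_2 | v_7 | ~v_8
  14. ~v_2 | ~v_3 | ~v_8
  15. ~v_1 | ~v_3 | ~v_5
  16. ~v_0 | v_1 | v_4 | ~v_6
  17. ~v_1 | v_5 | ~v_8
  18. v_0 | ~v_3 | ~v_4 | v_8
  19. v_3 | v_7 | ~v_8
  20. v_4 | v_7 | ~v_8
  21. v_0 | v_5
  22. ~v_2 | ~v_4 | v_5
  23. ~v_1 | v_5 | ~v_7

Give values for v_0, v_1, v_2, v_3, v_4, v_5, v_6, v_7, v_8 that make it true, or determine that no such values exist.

Set v_0 = False.
  then (v_0 | v_5) forces v_5 = True.
Set v_1 = True.
  then (~v_1 | ~v_3 | ~v_5) forces v_3 = False.
  then (v_3 | ~v_5 | v_7) forces v_7 = True.
Set v_2 = False.
Set v_4 = False.
Set v_6 = False.
Set v_8 = False.
All clauses satisfied.

v_0=F, v_1=T, v_2=F, v_3=F, v_4=F, v_5=T, v_6=F, v_7=T, v_8=F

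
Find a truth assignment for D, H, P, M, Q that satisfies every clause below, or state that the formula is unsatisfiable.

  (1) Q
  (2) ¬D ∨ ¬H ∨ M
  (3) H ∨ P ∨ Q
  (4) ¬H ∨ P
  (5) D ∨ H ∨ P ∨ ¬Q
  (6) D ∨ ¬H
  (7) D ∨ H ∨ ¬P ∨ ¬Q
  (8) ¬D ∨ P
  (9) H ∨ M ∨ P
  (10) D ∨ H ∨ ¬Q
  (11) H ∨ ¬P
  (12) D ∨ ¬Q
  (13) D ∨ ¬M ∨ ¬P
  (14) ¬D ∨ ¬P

Unsatisfiable

Case Q = True:
  (D ∨ ¬Q) forces D = True.
  (¬D ∨ P) forces P = True.
  Clause (¬D ∨ ¬P) is falsified — contradiction.
Case Q = False:
  Clause (Q) is falsified — contradiction.
Both cases fail, so the formula is unsatisfiable.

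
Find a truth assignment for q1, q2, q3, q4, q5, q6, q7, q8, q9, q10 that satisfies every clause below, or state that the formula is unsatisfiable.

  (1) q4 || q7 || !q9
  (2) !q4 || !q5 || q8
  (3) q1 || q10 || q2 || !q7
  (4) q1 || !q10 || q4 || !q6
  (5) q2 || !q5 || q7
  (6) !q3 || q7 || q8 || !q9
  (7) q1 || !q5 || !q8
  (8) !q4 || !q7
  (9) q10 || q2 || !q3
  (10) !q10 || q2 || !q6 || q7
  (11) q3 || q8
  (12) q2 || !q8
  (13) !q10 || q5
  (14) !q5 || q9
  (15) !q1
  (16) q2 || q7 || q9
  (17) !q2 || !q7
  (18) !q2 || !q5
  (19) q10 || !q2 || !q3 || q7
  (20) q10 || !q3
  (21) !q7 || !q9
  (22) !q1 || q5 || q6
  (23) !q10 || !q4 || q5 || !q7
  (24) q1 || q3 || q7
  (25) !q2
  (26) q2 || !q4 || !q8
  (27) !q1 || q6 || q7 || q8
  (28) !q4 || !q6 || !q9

Case q2 = True:
  Clause (!q2) is falsified — contradiction.
Case q2 = False:
  (q2 || !q8) forces q8 = False.
  (q3 || q8) forces q3 = True.
  (q10 || q2 || !q3) forces q10 = True.
  (!q10 || q5) forces q5 = True.
  (!q4 || !q5 || q8) forces q4 = False.
  (q2 || !q5 || q7) forces q7 = True.
  (!q5 || q9) forces q9 = True.
  Clause (!q7 || !q9) is falsified — contradiction.
Both cases fail, so the formula is unsatisfiable.

Unsatisfiable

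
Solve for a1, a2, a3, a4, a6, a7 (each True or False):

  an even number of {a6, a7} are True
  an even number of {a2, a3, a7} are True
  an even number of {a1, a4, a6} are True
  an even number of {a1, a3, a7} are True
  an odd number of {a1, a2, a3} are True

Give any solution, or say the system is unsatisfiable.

a1 = True, a2 = True, a3 = True, a4 = True, a6 = False, a7 = False

{a6, a7}: 0 true → even ✓
{a2, a3, a7}: 2 true → even ✓
{a1, a4, a6}: 2 true → even ✓
{a1, a3, a7}: 2 true → even ✓
{a1, a2, a3}: 3 true → odd ✓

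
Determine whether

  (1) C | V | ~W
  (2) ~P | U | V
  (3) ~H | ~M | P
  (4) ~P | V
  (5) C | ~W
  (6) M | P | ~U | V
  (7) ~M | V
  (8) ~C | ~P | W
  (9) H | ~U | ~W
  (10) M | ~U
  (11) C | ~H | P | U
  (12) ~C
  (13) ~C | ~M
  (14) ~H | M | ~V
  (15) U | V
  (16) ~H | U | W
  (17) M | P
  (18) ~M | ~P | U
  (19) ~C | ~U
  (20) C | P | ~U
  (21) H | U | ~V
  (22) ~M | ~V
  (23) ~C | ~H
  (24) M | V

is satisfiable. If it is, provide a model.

The formula is unsatisfiable.

Case U = True:
  (M | ~U) forces M = True.
  (~M | V) forces V = True.
  Clause (~M | ~V) is falsified — contradiction.
Case U = False:
  (~C) forces C = False.
  (C | ~W) forces W = False.
  (U | V) forces V = True.
  (~H | U | W) forces H = False.
  Clause (H | U | ~V) is falsified — contradiction.
Both cases fail, so the formula is unsatisfiable.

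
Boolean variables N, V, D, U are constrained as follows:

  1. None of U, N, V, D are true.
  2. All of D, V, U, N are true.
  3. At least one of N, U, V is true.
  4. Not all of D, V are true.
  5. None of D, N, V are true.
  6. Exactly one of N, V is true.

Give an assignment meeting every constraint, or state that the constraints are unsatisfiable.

Case N = True:
  Constraint (1) is violated (N=T) — contradiction.
Case N = False:
  Constraint (2) is violated (N=F) — contradiction.
Both cases fail — unsatisfiable.

UNSATISFIABLE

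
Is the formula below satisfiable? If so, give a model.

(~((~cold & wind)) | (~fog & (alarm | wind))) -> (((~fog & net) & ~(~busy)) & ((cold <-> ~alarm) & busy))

alarm = False, net = False, fog = True, cold = False, busy = False, wind = True

  (~((~cold & wind)) | (~fog & (alarm | wind))) -> (((~fog & net) & ~(~busy)) & ((cold <-> ~alarm) & busy)) = True
    ~((~cold & wind)) | (~fog & (alarm | wind)) = False
      ~((~cold & wind)) = False
        ~cold & wind = True
          ~cold = True
      ~fog & (alarm | wind) = False
        ~fog = False
        alarm | wind = True
    ((~fog & net) & ~(~busy)) & ((cold <-> ~alarm) & busy) = False
      (~fog & net) & ~(~busy) = False
        ~fog & net = False
          ~fog = False
        ~(~busy) = False
          ~busy = True
      (cold <-> ~alarm) & busy = False
        cold <-> ~alarm = False
          ~alarm = True
The formula evaluates to True.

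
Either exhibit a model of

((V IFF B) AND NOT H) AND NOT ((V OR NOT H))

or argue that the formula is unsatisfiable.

Case H = True: the conjunct NOT H is False.
Case H = False: the conjunct NOT ((V OR NOT H)) becomes NOT ((V OR True)) = False.
Both cases fail — unsatisfiable.

The formula is unsatisfiable.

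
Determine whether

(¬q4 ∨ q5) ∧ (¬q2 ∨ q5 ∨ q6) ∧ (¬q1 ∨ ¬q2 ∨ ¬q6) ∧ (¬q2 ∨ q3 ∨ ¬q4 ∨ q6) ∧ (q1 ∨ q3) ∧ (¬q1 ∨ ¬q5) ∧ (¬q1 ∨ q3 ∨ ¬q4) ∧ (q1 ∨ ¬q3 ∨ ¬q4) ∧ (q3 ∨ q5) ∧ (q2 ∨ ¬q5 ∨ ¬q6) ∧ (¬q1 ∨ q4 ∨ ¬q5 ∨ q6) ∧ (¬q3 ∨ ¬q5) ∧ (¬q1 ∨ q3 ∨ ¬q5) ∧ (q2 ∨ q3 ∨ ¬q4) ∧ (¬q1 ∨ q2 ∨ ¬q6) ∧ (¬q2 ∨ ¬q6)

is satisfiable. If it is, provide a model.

q1 = False, q2 = False, q3 = True, q4 = False, q5 = False, q6 = True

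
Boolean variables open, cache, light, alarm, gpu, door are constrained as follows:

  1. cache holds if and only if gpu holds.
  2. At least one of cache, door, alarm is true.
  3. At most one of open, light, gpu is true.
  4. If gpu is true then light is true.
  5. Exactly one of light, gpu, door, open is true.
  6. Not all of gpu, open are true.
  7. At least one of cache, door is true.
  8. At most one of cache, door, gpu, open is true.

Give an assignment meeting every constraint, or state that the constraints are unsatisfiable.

open = False, cache = False, light = False, alarm = True, gpu = False, door = True

  (1) cache=F, gpu=F — same ✓
  (2) {cache, door, alarm}: 2 true — at least one ✓
  (3) {open, light, gpu}: 0 true — at most one ✓
  (4) gpu=F ⇒ light: vacuous ✓
  (5) {light, gpu, door, open}: 1 true — exactly one ✓
  (6) {gpu, open}: 0/2 true — not all ✓
  (7) {cache, door}: 1 true — at least one ✓
  (8) {cache, door, gpu, open}: 1 true — at most one ✓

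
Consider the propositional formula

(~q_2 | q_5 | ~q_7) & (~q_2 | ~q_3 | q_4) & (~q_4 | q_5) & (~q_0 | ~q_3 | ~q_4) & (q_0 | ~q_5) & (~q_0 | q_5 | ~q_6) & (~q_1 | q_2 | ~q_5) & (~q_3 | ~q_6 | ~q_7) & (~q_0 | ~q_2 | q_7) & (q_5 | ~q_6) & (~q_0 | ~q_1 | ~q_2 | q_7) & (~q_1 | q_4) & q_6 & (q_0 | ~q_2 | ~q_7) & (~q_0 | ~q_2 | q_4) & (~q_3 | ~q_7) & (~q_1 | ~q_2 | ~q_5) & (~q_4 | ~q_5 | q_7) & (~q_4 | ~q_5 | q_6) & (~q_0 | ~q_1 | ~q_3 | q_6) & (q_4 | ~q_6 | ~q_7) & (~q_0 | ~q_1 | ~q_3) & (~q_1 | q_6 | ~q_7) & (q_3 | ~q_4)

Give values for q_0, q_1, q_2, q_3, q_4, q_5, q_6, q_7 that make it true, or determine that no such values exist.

q_0 = True; q_1 = False; q_2 = False; q_3 = True; q_4 = False; q_5 = True; q_6 = True; q_7 = False

Unit clause (q_6) forces q_6 = True.
In (q_5 | ~q_6) only q_5 is left, so q_5 = True.
In (q_0 | ~q_5) only q_0 is left, so q_0 = True.
Try q_1 = True:
  (~q_1 | q_2 | ~q_5) forces q_2 = True.
  clause (~q_1 | ~q_2 | ~q_5) is falsified — backtrack.
So q_1 = False.
Try q_2 = True:
  (~q_0 | ~q_2 | q_7) forces q_7 = True.
  (~q_3 | ~q_6 | ~q_7) forces q_3 = False.
  (~q_0 | ~q_2 | q_4) forces q_4 = True.
  clause (q_3 | ~q_4) is falsified — backtrack.
So q_2 = False.
Set q_3 = True.
  then (~q_0 | ~q_3 | ~q_4) forces q_4 = False.
  then (~q_3 | ~q_6 | ~q_7) forces q_7 = False.
All clauses satisfied.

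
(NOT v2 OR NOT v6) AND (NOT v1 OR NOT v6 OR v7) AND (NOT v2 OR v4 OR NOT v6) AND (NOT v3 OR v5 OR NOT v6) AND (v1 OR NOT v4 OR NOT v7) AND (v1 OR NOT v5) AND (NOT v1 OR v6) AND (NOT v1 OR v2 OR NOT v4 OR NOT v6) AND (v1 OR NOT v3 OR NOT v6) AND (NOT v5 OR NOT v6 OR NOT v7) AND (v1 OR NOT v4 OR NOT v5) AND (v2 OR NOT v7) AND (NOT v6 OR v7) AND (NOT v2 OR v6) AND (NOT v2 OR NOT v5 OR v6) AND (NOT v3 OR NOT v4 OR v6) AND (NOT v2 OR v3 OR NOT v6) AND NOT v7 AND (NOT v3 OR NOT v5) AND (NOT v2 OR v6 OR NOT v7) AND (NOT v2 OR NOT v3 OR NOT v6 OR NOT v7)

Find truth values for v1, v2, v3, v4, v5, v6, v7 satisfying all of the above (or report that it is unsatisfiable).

Unit clause (NOT v7) forces v7 = False.
In (NOT v6 OR v7) only NOT v6 is left, so v6 = False.
In (NOT v2 OR v6) only NOT v2 is left, so v2 = False.
In (NOT v1 OR v6) only NOT v1 is left, so v1 = False.
In (v1 OR NOT v5) only NOT v5 is left, so v5 = False.
Set v3 = False.
Set v4 = False.
All clauses satisfied.

v1 = False; v2 = False; v3 = False; v4 = False; v5 = False; v6 = False; v7 = False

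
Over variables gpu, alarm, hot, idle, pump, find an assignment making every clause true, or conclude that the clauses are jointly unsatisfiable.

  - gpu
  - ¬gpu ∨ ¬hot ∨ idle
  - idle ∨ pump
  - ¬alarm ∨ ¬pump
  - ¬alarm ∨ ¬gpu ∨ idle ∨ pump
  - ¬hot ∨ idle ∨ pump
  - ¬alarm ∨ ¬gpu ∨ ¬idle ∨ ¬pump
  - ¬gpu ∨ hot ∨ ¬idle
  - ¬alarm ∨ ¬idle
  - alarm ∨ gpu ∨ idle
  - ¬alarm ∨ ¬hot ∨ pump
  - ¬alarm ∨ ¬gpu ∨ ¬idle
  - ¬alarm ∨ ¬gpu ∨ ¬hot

Unit clause (gpu) forces gpu = True.
Try alarm = True:
  (¬alarm ∨ ¬pump) forces pump = False.
  (idle ∨ pump) forces idle = True.
  clause (¬alarm ∨ ¬idle) is falsified — backtrack.
So alarm = False.
Set hot = True.
  then (¬gpu ∨ ¬hot ∨ idle) forces idle = True.
Set pump = False.
All clauses satisfied.

gpu = True, alarm = False, hot = True, idle = True, pump = False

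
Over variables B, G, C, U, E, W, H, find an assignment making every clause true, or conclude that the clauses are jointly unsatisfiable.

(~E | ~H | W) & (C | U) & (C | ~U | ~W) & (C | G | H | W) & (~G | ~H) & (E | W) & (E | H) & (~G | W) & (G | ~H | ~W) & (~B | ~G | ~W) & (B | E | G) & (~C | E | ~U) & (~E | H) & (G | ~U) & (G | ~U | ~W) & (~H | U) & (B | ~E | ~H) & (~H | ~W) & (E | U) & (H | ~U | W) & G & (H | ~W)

No satisfying assignment exists.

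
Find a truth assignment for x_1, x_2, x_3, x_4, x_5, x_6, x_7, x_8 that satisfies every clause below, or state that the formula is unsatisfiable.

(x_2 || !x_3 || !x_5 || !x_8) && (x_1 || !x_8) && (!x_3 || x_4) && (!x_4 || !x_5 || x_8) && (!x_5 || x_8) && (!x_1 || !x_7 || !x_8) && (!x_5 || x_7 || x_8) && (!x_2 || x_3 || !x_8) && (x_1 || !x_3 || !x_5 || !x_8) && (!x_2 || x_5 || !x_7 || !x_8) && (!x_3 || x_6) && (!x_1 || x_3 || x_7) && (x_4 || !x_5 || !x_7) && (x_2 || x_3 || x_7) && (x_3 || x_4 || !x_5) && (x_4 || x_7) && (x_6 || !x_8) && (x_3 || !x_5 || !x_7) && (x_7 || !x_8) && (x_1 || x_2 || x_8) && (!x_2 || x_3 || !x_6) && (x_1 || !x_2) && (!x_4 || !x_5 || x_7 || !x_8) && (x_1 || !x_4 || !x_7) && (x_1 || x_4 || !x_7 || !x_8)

Try x_1 = False:
  (x_1 || !x_8) forces x_8 = False.
  (!x_5 || x_8) forces x_5 = False.
  (x_1 || x_2 || x_8) forces x_2 = True.
  clause (x_1 || !x_2) is falsified — backtrack.
So x_1 = True.
Set x_2 = False.
Set x_3 = True.
  then (!x_3 || x_4) forces x_4 = True.
  then (!x_3 || x_6) forces x_6 = True.
Set x_5 = False.
Set x_7 = False.
  then (x_7 || !x_8) forces x_8 = False.
All clauses satisfied.

x_1 = True, x_2 = False, x_3 = True, x_4 = True, x_5 = False, x_6 = True, x_7 = False, x_8 = False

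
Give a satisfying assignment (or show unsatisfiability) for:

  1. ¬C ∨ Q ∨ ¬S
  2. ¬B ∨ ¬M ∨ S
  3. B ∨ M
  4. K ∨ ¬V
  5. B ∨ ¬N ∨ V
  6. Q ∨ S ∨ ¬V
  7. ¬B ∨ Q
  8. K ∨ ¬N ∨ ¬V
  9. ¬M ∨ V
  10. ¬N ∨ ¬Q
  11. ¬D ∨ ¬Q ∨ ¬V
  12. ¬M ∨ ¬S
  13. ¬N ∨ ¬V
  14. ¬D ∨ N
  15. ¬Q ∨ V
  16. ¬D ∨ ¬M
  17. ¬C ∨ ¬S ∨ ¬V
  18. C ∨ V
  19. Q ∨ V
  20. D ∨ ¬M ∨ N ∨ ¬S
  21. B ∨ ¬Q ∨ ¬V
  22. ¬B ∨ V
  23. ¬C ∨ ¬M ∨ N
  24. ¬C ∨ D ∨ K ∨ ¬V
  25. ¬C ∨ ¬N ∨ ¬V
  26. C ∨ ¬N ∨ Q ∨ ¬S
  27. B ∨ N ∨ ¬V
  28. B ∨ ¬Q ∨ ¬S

B = True; V = True; Q = True; S = False; N = False; M = False; K = True; D = False; C = True

Set B = True.
  then (¬B ∨ Q) forces Q = True.
  then (¬N ∨ ¬Q) forces N = False.
  then (¬D ∨ N) forces D = False.
  then (¬Q ∨ V) forces V = True.
  then (K ∨ ¬V) forces K = True.
Set S = False.
  then (¬B ∨ ¬M ∨ S) forces M = False.
Set C = True.
All clauses satisfied.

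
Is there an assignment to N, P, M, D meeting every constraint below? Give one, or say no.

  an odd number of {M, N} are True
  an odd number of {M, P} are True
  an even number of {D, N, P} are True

N: False, P: False, M: True, D: False

{M, N}: 1 true → odd ✓
{M, P}: 1 true → odd ✓
{D, N, P}: 0 true → even ✓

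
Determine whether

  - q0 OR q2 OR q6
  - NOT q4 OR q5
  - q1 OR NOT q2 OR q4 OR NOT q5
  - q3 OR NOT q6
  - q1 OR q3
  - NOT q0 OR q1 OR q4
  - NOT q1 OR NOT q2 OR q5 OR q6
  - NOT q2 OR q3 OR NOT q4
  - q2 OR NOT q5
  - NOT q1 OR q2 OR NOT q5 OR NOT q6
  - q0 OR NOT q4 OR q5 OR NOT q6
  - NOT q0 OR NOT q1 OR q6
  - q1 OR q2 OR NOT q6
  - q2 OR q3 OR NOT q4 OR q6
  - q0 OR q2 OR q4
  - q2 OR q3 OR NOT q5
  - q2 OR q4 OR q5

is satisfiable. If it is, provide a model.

q0=F, q1=T, q2=T, q3=T, q4=F, q5=F, q6=T

Set q0 = False.
Set q1 = True.
Set q2 = True.
Set q3 = True.
Set q4 = False.
Set q5 = False.
  then (NOT q1 OR NOT q2 OR q5 OR q6) forces q6 = True.
All clauses satisfied.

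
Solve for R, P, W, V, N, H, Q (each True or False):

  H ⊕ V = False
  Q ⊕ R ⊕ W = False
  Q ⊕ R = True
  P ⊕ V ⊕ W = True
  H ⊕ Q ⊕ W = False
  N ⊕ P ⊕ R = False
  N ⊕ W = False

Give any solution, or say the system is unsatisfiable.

The formula is unsatisfiable.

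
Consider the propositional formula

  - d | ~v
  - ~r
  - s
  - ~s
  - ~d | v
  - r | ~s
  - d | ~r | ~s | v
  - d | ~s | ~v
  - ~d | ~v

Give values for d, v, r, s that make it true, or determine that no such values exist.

Case s = True:
  Clause (~s) is falsified — contradiction.
Case s = False:
  Clause (s) is falsified — contradiction.
Both cases fail, so the formula is unsatisfiable.

No satisfying assignment exists.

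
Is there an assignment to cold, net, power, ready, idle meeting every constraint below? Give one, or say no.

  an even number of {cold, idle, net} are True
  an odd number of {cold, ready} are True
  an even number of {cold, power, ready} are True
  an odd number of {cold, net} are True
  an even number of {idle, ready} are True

cold = False, net = True, power = True, ready = True, idle = True

{cold, idle, net}: 2 true → even ✓
{cold, ready}: 1 true → odd ✓
{cold, power, ready}: 2 true → even ✓
{cold, net}: 1 true → odd ✓
{idle, ready}: 2 true → even ✓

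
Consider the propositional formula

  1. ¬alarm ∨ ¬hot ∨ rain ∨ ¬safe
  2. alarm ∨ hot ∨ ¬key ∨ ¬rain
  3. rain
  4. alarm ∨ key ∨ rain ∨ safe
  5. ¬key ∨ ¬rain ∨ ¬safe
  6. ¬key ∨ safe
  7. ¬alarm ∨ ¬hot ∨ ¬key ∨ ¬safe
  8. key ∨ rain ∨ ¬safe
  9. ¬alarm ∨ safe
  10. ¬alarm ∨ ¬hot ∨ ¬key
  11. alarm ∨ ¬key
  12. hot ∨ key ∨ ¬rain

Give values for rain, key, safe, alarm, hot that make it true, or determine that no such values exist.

rain = True, key = False, safe = True, alarm = False, hot = True

Unit clause (rain) forces rain = True.
Try key = True:
  (¬key ∨ ¬rain ∨ ¬safe) forces safe = False.
  clause (¬key ∨ safe) is falsified — backtrack.
So key = False.
  then (hot ∨ key ∨ ¬rain) forces hot = True.
Set safe = True.
Set alarm = False.
All clauses satisfied.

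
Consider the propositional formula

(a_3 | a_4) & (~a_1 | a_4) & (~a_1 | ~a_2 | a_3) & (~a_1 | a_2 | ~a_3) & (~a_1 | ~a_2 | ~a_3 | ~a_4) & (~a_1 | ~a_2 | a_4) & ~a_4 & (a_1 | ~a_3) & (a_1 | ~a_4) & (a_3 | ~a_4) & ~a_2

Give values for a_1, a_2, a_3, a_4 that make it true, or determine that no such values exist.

Unsatisfiable

Case a_4 = True:
  Clause (~a_4) is falsified — contradiction.
Case a_4 = False:
  (a_3 | a_4) forces a_3 = True.
  (~a_1 | a_4) forces a_1 = False.
  Clause (a_1 | ~a_3) is falsified — contradiction.
Both cases fail, so the formula is unsatisfiable.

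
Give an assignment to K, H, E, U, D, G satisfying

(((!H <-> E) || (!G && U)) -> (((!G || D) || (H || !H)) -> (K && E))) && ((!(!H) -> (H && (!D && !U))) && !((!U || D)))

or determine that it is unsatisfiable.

K: False, H: False, E: False, U: True, D: False, G: True

  ((!H <-> E) || (!G && U)) -> (((!G || D) || (H || !H)) -> (K && E)) = True
    (!H <-> E) || (!G && U) = False
      !H <-> E = False
        !H = True
      !G && U = False
        !G = False
    ((!G || D) || (H || !H)) -> (K && E) = False
      (!G || D) || (H || !H) = True
        !G || D = False
          !G = False
        H || !H = True
          !H = True
      K && E = False
  (!(!H) -> (H && (!D && !U))) && !((!U || D)) = True
    !(!H) -> (H && (!D && !U)) = True
      !(!H) = False
        !H = True
      H && (!D && !U) = False
        !D && !U = False
          !D = True
          !U = False
    !((!U || D)) = True
      !U || D = False
        !U = False
Both conjuncts True, so the formula holds.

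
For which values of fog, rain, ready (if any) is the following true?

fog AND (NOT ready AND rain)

fog = True; rain = True; ready = False

  NOT ready AND rain = True
    NOT ready = True
Both conjuncts True, so the formula holds.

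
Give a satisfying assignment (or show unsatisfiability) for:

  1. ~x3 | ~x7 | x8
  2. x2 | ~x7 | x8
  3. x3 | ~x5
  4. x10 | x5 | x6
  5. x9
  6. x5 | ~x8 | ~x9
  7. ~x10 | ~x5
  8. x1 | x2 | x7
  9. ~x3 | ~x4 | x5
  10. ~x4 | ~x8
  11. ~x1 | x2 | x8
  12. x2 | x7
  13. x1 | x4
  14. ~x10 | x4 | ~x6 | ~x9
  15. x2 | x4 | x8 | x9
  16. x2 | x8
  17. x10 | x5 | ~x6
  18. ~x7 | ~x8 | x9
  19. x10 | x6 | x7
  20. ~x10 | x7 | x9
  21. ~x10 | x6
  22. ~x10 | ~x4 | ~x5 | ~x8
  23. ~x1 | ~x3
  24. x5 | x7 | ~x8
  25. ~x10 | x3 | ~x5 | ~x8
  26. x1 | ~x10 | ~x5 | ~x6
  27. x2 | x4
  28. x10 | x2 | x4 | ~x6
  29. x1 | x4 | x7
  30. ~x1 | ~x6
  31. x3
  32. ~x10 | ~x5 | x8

x1=F, x2=T, x3=T, x4=T, x5=T, x6=T, x7=F, x8=F, x9=T, x10=F

Unit clause (x9) forces x9 = True.
Unit clause (x3) forces x3 = True.
In (~x1 | ~x3) only ~x1 is left, so x1 = False.
In (x1 | x4) only x4 is left, so x4 = True.
In (~x3 | ~x4 | x5) only x5 is left, so x5 = True.
In (~x4 | ~x8) only ~x8 is left, so x8 = False.
In (x2 | x8) only x2 is left, so x2 = True.
In (~x10 | ~x5 | x8) only ~x10 is left, so x10 = False.
In (~x3 | ~x7 | x8) only ~x7 is left, so x7 = False.
In (x10 | x6 | x7) only x6 is left, so x6 = True.
All clauses satisfied.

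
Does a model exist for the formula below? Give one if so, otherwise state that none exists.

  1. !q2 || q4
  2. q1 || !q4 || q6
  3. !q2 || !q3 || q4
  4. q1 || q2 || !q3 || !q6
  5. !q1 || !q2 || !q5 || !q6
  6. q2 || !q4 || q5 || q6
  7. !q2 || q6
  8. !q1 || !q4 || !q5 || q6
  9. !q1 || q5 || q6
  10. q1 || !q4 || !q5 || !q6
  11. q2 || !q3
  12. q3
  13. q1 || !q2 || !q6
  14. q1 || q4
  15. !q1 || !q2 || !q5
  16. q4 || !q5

Unit clause (q3) forces q3 = True.
In (q2 || !q3) only q2 is left, so q2 = True.
In (!q2 || q4) only q4 is left, so q4 = True.
In (!q2 || q6) only q6 is left, so q6 = True.
In (q1 || !q2 || !q6) only q1 is left, so q1 = True.
In (!q1 || !q2 || !q5) only !q5 is left, so q5 = False.
All clauses satisfied.

q1=T, q2=T, q3=T, q4=T, q5=F, q6=T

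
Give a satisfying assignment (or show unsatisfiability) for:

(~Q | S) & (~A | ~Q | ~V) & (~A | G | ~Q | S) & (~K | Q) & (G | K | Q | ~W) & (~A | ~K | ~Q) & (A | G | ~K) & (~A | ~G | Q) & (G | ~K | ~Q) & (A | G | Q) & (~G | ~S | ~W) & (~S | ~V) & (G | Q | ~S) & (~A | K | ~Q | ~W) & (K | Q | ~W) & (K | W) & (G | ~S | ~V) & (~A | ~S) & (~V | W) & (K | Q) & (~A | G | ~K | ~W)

Set G = False.
Try S = False:
  (~Q | S) forces Q = False.
  (~K | Q) forces K = False.
  clause (K | Q) is falsified — backtrack.
So S = True.
  then (~S | ~V) forces V = False.
  then (G | Q | ~S) forces Q = True.
  then (~A | ~S) forces A = False.
  then (A | G | ~K) forces K = False.
  then (K | W) forces W = True.
All clauses satisfied.

G=F, S=T, K=F, V=F, A=F, W=T, Q=T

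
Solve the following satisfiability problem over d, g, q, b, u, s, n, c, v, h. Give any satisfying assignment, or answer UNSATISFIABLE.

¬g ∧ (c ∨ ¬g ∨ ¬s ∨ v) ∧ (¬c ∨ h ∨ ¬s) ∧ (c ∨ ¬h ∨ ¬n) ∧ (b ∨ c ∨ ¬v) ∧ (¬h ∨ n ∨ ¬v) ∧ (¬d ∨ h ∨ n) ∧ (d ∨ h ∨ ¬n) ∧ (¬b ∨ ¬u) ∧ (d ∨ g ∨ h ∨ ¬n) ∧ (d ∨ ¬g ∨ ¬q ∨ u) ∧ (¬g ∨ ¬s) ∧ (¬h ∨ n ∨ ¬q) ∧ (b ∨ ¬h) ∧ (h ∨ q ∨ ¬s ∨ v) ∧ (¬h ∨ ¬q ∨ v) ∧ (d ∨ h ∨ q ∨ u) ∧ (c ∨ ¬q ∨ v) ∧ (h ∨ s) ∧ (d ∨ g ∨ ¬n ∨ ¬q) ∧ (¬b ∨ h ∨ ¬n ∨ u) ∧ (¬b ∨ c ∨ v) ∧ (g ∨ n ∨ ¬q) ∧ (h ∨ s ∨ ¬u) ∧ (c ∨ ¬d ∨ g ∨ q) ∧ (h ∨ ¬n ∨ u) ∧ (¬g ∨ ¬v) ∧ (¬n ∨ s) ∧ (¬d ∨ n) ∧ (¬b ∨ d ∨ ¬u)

Unit clause (¬g) forces g = False.
Set d = False.
Try q = True:
  (d ∨ g ∨ ¬n ∨ ¬q) forces n = False.
  clause (g ∨ n ∨ ¬q) is falsified — backtrack.
So q = False.
Set b = True.
  then (¬b ∨ ¬u) forces u = False.
  then (d ∨ h ∨ q ∨ u) forces h = True.
Set s = True.
Set n = False.
  then (¬h ∨ n ∨ ¬v) forces v = False.
  then (¬b ∨ c ∨ v) forces c = True.
All clauses satisfied.

d: False, g: False, q: False, b: True, u: False, s: True, n: False, c: True, v: False, h: True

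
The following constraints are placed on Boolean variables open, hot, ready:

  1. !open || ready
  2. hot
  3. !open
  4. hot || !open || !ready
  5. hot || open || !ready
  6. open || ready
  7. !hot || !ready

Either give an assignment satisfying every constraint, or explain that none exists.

Case open = True:
  Clause (!open) is falsified — contradiction.
Case open = False:
  (hot) forces hot = True.
  (open || ready) forces ready = True.
  Clause (!hot || !ready) is falsified — contradiction.
Both cases fail, so the formula is unsatisfiable.

UNSATISFIABLE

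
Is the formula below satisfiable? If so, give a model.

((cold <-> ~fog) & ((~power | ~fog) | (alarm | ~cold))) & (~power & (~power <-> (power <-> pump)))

cold = True, pump = False, power = False, alarm = True, fog = False

  (cold <-> ~fog) & ((~power | ~fog) | (alarm | ~cold)) = True
    cold <-> ~fog = True
      ~fog = True
    (~power | ~fog) | (alarm | ~cold) = True
      ~power | ~fog = True
        ~power = True
        ~fog = True
      alarm | ~cold = True
        ~cold = False
  ~power & (~power <-> (power <-> pump)) = True
    ~power = True
    ~power <-> (power <-> pump) = True
      ~power = True
      power <-> pump = True
Both conjuncts True, so the formula holds.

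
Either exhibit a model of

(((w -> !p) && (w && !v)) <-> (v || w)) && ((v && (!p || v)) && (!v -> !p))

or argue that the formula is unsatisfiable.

Case v = True: the conjunct ((w -> !p) && (w && !v)) <-> (v || w) becomes ((w -> !p) && False) <-> (True || w) = False.
Case v = False: the conjunct v is False.
Both cases fail — unsatisfiable.

The formula is unsatisfiable.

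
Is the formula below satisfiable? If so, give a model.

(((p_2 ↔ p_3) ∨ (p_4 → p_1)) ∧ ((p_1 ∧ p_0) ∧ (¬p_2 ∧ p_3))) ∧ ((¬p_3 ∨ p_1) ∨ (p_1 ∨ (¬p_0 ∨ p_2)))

p_0=T; p_1=T; p_2=F; p_3=T; p_4=F

  ((p_2 ↔ p_3) ∨ (p_4 → p_1)) ∧ ((p_1 ∧ p_0) ∧ (¬p_2 ∧ p_3)) = True
    (p_2 ↔ p_3) ∨ (p_4 → p_1) = True
      p_2 ↔ p_3 = False
      p_4 → p_1 = True
    (p_1 ∧ p_0) ∧ (¬p_2 ∧ p_3) = True
      p_1 ∧ p_0 = True
      ¬p_2 ∧ p_3 = True
        ¬p_2 = True
  (¬p_3 ∨ p_1) ∨ (p_1 ∨ (¬p_0 ∨ p_2)) = True
    ¬p_3 ∨ p_1 = True
      ¬p_3 = False
    p_1 ∨ (¬p_0 ∨ p_2) = True
      ¬p_0 ∨ p_2 = False
        ¬p_0 = False
Both conjuncts True, so the formula holds.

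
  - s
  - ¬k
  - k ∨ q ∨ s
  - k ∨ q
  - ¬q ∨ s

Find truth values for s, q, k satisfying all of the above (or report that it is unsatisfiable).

Unit clause (s) forces s = True.
Unit clause (¬k) forces k = False.
In (k ∨ q) only q is left, so q = True.
All clauses satisfied.

s: True; q: True; k: False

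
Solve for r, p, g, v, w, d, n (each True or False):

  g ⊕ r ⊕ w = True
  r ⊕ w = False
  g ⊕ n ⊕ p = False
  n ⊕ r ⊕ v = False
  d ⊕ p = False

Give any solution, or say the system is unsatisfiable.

r = False; p = True; g = True; v = False; w = False; d = True; n = False

g ⊕ r ⊕ w = T ⊕ F ⊕ F = True ✓
r ⊕ w = F ⊕ F = False ✓
g ⊕ n ⊕ p = T ⊕ F ⊕ T = False ✓
n ⊕ r ⊕ v = F ⊕ F ⊕ F = False ✓
d ⊕ p = T ⊕ T = False ✓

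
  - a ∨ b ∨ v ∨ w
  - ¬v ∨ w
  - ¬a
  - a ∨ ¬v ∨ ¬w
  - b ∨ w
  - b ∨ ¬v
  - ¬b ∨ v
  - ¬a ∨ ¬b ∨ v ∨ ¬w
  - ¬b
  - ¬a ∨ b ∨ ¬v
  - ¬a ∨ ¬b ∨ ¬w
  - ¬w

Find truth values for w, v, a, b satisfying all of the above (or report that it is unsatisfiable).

UNSATISFIABLE

Case a = True:
  Clause (¬a) is falsified — contradiction.
Case a = False:
  (¬b) forces b = False.
  (b ∨ w) forces w = True.
  Clause (¬w) is falsified — contradiction.
Both cases fail, so the formula is unsatisfiable.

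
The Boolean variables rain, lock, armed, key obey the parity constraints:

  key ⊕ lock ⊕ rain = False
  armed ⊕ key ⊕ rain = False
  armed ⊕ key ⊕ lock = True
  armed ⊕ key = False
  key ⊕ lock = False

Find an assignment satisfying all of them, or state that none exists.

rain=F; lock=T; armed=T; key=T

key ⊕ lock ⊕ rain = T ⊕ T ⊕ F = False ✓
armed ⊕ key ⊕ rain = T ⊕ T ⊕ F = False ✓
armed ⊕ key ⊕ lock = T ⊕ T ⊕ T = True ✓
armed ⊕ key = T ⊕ T = False ✓
key ⊕ lock = T ⊕ T = False ✓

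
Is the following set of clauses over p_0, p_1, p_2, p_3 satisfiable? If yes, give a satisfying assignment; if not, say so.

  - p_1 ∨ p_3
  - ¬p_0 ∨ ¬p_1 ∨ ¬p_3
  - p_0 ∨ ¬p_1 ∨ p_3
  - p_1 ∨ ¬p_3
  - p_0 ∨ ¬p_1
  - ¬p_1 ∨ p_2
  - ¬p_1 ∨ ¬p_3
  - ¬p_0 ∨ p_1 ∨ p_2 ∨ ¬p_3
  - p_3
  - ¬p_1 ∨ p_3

Unsatisfiable — no assignment works.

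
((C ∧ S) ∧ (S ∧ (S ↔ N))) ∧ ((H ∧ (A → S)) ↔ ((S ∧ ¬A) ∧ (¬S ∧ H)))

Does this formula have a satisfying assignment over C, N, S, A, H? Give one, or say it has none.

C: True; N: True; S: True; A: True; H: False

  (C ∧ S) ∧ (S ∧ (S ↔ N)) = True
    C ∧ S = True
    S ∧ (S ↔ N) = True
      S ↔ N = True
  (H ∧ (A → S)) ↔ ((S ∧ ¬A) ∧ (¬S ∧ H)) = True
    H ∧ (A → S) = False
      A → S = True
    (S ∧ ¬A) ∧ (¬S ∧ H) = False
      S ∧ ¬A = False
        ¬A = False
      ¬S ∧ H = False
        ¬S = False
Both conjuncts True, so the formula holds.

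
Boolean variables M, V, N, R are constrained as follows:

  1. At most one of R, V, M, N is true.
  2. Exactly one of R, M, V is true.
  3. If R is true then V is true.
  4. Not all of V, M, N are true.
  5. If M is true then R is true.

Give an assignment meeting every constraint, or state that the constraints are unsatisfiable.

M = False, V = True, N = False, R = False

  (1) {R, V, M, N}: 1 true — at most one ✓
  (2) {R, M, V}: 1 true — exactly one ✓
  (3) R=F ⇒ V: vacuous ✓
  (4) {V, M, N}: 1/3 true — not all ✓
  (5) M=F ⇒ R: vacuous ✓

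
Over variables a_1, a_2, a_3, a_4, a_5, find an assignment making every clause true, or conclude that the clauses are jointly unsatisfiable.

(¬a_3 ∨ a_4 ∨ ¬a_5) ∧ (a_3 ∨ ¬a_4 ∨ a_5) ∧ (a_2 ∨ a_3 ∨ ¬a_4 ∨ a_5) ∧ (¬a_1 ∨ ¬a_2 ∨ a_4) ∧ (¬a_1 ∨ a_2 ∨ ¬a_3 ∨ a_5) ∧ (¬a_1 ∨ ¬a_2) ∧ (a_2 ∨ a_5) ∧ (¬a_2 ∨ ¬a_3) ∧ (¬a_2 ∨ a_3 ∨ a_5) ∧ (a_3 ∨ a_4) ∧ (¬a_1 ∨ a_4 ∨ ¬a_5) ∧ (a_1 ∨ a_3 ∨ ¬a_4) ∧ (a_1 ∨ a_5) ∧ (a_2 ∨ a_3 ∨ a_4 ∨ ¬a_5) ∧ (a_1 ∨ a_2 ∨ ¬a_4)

Set a_1 = True.
  then (¬a_1 ∨ ¬a_2) forces a_2 = False.
  then (a_2 ∨ a_5) forces a_5 = True.
  then (¬a_1 ∨ a_4 ∨ ¬a_5) forces a_4 = True.
Set a_3 = True.
All clauses satisfied.

a_1 = True; a_2 = False; a_3 = True; a_4 = True; a_5 = True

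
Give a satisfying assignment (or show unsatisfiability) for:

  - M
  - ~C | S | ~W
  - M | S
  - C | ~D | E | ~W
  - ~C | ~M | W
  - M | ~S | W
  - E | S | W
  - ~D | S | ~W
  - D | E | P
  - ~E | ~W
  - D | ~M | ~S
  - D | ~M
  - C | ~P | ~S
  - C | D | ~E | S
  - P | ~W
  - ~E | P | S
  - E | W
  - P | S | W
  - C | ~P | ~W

D = True, W = False, S = False, M = True, C = False, P = True, E = True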